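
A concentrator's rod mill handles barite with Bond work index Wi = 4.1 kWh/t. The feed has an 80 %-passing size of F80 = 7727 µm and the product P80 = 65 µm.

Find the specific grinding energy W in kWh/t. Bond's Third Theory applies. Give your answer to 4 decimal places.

W = 10·Wi·(P80^(-½) − F80^(-½))
1/√65 = 0.124035;  1/√7727 = 0.011376
W = 10·4.1·(0.124035 − 0.011376) = 4.6190 kWh/t

W = 4.6190 kWh/t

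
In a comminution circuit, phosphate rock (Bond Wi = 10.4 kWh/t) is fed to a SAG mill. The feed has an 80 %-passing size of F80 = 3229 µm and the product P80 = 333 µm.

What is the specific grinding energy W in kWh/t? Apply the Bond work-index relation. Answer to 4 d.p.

W = 3.8690 kWh/t

W = 10·Wi·[P80^(−½) − F80^(−½)]
1/√333 = 0.054800;  1/√3229 = 0.017598
W = 10·10.4·(0.054800 − 0.017598) = 3.8690 kWh/t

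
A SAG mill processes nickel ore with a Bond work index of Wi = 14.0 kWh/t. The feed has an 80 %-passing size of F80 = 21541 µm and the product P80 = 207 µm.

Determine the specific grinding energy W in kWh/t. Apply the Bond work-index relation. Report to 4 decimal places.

W = 10 Wi / √P80 − 10 Wi / √F80
1/√207 = 0.069505;  1/√21541 = 0.006813
W = 10·14.0·(0.069505 − 0.006813) = 8.7768 kWh/t

W = 8.7768 kWh/t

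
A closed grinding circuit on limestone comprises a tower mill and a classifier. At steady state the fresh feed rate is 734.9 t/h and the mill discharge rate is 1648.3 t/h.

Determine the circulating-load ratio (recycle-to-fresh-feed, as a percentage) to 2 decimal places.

Mill node: discharge = fresh + recycle.
R = M − F = 1648.3 − 734.9 = 913.4 t/h
CL = 100·R/F = 100·913.4/734.9 = 124.29 %

CL = 124.29 %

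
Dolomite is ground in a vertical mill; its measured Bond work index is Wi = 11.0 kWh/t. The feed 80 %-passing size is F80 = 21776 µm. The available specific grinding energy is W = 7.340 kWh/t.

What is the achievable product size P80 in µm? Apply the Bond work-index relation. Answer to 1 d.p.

W = 10·Wi·[P80^(−½) − F80^(−½)]
1/√P80 = 1/√F80 + W/(10·Wi)
  = 7.3400/(10·11.0) + 1/√21776 = 0.066727 + 0.006777 = 0.073504
P80 = (1/0.073504)² = 13.6047² = 185.09 µm

P80 = 185.1 µm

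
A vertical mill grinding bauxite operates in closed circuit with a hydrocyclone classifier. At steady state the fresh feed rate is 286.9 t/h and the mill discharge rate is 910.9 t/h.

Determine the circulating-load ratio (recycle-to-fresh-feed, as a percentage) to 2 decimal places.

CL = 217.50 %

M = F + R at steady state, so:
R = M − F = 910.9 − 286.9 = 624.0 t/h
CL = 100·R/F = 100·624.0/286.9 = 217.50 %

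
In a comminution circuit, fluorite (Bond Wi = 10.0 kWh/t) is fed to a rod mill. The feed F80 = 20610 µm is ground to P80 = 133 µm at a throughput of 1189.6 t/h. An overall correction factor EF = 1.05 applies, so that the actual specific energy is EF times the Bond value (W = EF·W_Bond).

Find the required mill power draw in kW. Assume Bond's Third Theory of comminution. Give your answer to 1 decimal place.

W = 10·Wi·(P80^(-½) − F80^(-½))
W = 10·10.0·(1/√133 − 1/√20610) = 10·10.0·(0.079745) = 7.9745 kWh/t
W_actual = 1.05 × 7.9745 = 8.3733 kWh/t
Power = W × throughput = 8.3733 kWh/t × 1189.6 t/h = 9960.8 kW

P = 9960.8 kW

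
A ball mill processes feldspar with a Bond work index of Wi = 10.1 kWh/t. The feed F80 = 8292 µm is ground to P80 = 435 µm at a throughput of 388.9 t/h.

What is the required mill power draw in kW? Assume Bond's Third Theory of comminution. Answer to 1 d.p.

P = 1451.9 kW

W = 10 Wi (1/√P80 − 1/√F80)  [Bond]
W = 10·10.1·(1/√435 − 1/√8292) = 10·10.1·(0.036965) = 3.7334 kWh/t
Power = W × throughput = 3.7334 kWh/t × 388.9 t/h = 1451.9 kW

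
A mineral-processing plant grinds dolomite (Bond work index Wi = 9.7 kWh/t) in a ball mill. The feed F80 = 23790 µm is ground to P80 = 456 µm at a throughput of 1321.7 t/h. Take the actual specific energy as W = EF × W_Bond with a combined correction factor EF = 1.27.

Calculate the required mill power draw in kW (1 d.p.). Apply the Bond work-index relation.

P = 6569.1 kW

W = 10·Wi·[P80^(−½) − F80^(−½)]
W = 10·9.7·(1/√456 − 1/√23790) = 10·9.7·(0.040346) = 3.9136 kWh/t
With EF = 1.27: W = 3.9136·1.27 = 4.9702 kWh/t
P = W·T = 4.9702·1321.7 = 6569.1 kW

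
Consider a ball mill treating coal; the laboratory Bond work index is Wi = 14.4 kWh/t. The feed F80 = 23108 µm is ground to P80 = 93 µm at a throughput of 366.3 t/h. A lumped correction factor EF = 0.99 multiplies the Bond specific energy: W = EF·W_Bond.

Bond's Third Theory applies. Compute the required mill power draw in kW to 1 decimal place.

P = 5071.4 kW

W = 10 Wi / √P80 − 10 Wi / √F80
W = 10·14.4·(1/√93 − 1/√23108) = 10·14.4·(0.097117) = 13.9848 kWh/t
W_actual = 0.99 × 13.9848 = 13.8450 kWh/t
Power = W × throughput = 13.8450 kWh/t × 366.3 t/h = 5071.4 kW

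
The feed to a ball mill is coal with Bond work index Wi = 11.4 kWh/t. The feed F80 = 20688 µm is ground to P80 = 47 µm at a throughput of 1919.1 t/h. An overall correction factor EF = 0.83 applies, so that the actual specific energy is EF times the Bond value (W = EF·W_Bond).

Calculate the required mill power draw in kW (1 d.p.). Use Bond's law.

W = 10 Wi (1/√P80 − 1/√F80)  [Bond]
W = 10·11.4·(1/√47 − 1/√20688) = 10·11.4·(0.138912) = 15.8360 kWh/t
W_actual = 0.83 × 15.8360 = 13.1439 kWh/t
Mill draw = 13.1439 × 1919.1 = 25224.5 kW

P = 25224.5 kW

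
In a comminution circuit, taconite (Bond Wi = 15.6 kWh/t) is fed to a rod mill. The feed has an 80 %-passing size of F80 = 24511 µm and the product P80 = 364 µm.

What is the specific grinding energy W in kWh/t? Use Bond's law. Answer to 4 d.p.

W = 10·Wi·(P80^(-½) − F80^(-½))
1/√364 = 0.052414;  1/√24511 = 0.006387
W = 10·15.6·(0.052414 − 0.006387) = 7.1802 kWh/t

W = 7.1802 kWh/t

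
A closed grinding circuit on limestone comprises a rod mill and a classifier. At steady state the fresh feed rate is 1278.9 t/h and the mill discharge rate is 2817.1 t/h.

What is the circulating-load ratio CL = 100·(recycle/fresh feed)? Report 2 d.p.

Discharge = new feed + return, hence
R = M − F = 2817.1 − 1278.9 = 1538.2 t/h
CL = 100·R/F = 100·1538.2/1278.9 = 120.28 %

CL = 120.28 %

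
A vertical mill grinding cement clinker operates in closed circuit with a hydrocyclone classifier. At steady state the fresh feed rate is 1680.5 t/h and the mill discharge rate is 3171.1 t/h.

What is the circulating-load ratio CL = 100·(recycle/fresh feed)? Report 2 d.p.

CL = 88.70 %

Mill node: discharge = fresh + recycle.
R = M − F = 3171.1 − 1680.5 = 1490.6 t/h
CL = 100·R/F = 100·1490.6/1680.5 = 88.70 %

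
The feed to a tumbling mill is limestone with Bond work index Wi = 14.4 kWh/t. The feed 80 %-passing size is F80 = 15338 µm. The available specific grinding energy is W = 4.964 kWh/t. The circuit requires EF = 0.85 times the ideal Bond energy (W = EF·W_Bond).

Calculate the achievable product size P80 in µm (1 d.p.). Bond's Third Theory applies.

P80 = 422.9 µm

Bond: W = 10·Wi·(1/√P80 − 1/√F80)
W_Bond = W / EF = 4.964 / 0.85 = 5.8400 kWh/t
⇒ 1/√P80 = W_Bond/(10 Wi) + 1/√F80
  = 5.8400/(10·14.4) + 1/√15338 = 0.040556 + 0.008074 = 0.048630
P80 = (1/0.048630)² = 20.5634² = 422.85 µm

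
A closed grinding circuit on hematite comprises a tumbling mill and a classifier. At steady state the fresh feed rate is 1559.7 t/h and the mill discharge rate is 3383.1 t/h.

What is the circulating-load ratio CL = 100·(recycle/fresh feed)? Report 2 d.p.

CL = 116.91 %

Mill node: discharge = fresh + recycle.
R = M − F = 3383.1 − 1559.7 = 1823.4 t/h
CL = 100·R/F = 100·1823.4/1559.7 = 116.91 %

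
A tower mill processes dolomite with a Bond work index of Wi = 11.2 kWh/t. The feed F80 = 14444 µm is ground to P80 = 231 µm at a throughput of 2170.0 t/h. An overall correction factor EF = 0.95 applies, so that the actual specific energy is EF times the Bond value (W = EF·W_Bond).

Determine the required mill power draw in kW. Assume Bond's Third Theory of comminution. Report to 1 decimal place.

W = 10 Wi (P80^-0.5 − F80^-0.5)
W = 10·11.2·(1/√231 − 1/√14444) = 10·11.2·(0.057475) = 6.4371 kWh/t
W_actual = 0.95 × 6.4371 = 6.1153 kWh/t
P = W·T = 6.1153·2170.0 = 13270.2 kW

P = 13270.2 kW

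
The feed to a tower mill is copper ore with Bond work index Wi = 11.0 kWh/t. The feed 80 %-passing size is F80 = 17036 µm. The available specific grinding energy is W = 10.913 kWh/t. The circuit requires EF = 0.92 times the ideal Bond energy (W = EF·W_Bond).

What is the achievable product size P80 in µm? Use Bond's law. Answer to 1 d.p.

P80 = 75.0 µm

Bond: W = 10·Wi·(1/√P80 − 1/√F80)
W_Bond = W / EF = 10.913 / 0.92 = 11.8620 kWh/t
P80^(−½) = W_Bond/(10 Wi) + F80^(−½)
  = 11.8620/(10·11.0) + 1/√17036 = 0.107836 + 0.007662 = 0.115498
P80 = (1/0.115498)² = 8.6582² = 74.96 µm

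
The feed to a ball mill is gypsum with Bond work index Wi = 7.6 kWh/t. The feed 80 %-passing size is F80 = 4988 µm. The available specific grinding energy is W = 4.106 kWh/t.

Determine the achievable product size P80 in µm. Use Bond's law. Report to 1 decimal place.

W = 10·Wi·(P80^(-½) − F80^(-½))
P80^-0.5 = F80^-0.5 + W/(10 Wi)
  = 4.1060/(10·7.6) + 1/√4988 = 0.054026 + 0.014159 = 0.068185
P80 = (1/0.068185)² = 14.6659² = 215.09 µm

P80 = 215.1 µm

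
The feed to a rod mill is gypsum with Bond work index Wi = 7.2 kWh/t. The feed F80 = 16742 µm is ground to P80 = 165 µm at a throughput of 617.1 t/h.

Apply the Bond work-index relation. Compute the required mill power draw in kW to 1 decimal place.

P = 3115.6 kW

Bond: W = 10·Wi·(1/√P80 − 1/√F80)
W = 10·7.2·(1/√165 − 1/√16742) = 10·7.2·(0.070121) = 5.0487 kWh/t
P_mill = W·ṁ = 5.0487·617.1 = 3115.6 kW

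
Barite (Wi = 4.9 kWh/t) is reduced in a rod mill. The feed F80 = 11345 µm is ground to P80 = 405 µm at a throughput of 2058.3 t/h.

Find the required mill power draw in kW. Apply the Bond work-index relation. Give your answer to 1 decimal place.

P = 4064.7 kW

W = 10·Wi·(P80^(-½) − F80^(-½))
W = 10·4.9·(1/√405 − 1/√11345) = 10·4.9·(0.040302) = 1.9748 kWh/t
P = W·T = 1.9748·2058.3 = 4064.7 kW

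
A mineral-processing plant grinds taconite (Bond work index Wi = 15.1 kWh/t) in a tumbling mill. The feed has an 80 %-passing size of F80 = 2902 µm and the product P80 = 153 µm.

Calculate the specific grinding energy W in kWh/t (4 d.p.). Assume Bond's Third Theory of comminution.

W = 9.4046 kWh/t

W = 10 Wi (P80^-0.5 − F80^-0.5)
1/√153 = 0.080845;  1/√2902 = 0.018563
W = 10·15.1·(0.080845 − 0.018563) = 9.4046 kWh/t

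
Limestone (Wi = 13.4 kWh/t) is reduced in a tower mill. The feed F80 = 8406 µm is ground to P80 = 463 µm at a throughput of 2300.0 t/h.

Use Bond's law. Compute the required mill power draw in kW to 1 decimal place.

W = 10·Wi·[P80^(−½) − F80^(−½)]
W = 10·13.4·(1/√463 − 1/√8406) = 10·13.4·(0.035567) = 4.7660 kWh/t
Power = W × throughput = 4.7660 kWh/t × 2300.0 t/h = 10961.7 kW

P = 10961.7 kW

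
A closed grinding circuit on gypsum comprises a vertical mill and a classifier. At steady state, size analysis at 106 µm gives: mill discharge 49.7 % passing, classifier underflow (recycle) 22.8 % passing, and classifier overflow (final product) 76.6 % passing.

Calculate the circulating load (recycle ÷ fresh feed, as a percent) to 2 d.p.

CL = 100.00 %

Two-product formula at 106 µm:
r = (o − d)/(d − u)
r = (76.6 − 49.7)/(49.7 − 22.8) = 26.9/26.9 = 1.0000
CL = 100·r = 100.00 %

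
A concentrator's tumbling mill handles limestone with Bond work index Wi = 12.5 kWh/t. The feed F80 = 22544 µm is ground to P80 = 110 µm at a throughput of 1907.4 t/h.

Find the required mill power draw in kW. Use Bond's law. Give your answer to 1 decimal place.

P = 21145.0 kW

W = 10·Wi·(P80^(-½) − F80^(-½))
W = 10·12.5·(1/√110 − 1/√22544) = 10·12.5·(0.088686) = 11.0858 kWh/t
Power = W × throughput = 11.0858 kWh/t × 1907.4 t/h = 21145.0 kW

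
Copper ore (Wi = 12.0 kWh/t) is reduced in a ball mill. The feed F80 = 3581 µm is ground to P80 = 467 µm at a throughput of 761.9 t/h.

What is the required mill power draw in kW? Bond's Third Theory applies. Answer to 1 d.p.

W = 10·Wi·(P80^(-½) − F80^(-½))
W = 10·12.0·(1/√467 − 1/√3581) = 10·12.0·(0.029564) = 3.5476 kWh/t
Power = W × throughput = 3.5476 kWh/t × 761.9 t/h = 2702.9 kW

P = 2702.9 kW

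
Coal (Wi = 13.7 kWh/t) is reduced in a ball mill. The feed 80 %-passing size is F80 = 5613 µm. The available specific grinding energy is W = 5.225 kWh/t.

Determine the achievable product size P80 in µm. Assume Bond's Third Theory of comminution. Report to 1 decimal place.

P80 = 377.2 µm

W_Bond = 10·Wi·(1/√P₈₀ − 1/√F₈₀)
P80^-0.5 = F80^-0.5 + W/(10 Wi)
  = 5.2250/(10·13.7) + 1/√5613 = 0.038139 + 0.013348 = 0.051486
P80 = (1/0.051486)² = 19.4227² = 377.24 µm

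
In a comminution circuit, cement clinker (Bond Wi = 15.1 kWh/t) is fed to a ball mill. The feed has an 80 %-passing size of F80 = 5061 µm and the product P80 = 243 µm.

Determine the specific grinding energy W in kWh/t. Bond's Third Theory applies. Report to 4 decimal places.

W = 10 Wi / √P80 − 10 Wi / √F80
1/√243 = 0.064150;  1/√5061 = 0.014057
W = 10·15.1·(0.064150 − 0.014057) = 7.5641 kWh/t

W = 7.5641 kWh/t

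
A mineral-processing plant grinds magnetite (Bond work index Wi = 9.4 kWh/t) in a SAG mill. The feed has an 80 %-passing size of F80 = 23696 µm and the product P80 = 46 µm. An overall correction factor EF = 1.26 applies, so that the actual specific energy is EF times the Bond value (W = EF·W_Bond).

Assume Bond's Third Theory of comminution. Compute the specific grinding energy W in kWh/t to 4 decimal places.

W = 16.6936 kWh/t

Bond: W = 10·Wi·(1/√P80 − 1/√F80)
1/√46 = 0.147442;  1/√23696 = 0.006496
W = 10·9.4·(0.147442 − 0.006496) = 13.2489 kWh/t
Apply correction: 13.2489 × 1.26 = 16.6936 kWh/t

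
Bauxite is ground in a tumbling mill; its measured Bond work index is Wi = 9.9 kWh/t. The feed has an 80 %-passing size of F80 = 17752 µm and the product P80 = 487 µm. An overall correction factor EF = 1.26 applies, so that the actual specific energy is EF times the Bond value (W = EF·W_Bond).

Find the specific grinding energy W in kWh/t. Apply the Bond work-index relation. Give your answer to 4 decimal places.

W = 4.7163 kWh/t

W = 10 Wi (P80^-0.5 − F80^-0.5)
1/√487 = 0.045314;  1/√17752 = 0.007505
W = 10·9.9·(0.045314 − 0.007505) = 3.7431 kWh/t
Corrected W = EF·W_Bond = 1.26·3.7431 = 4.7163 kWh/t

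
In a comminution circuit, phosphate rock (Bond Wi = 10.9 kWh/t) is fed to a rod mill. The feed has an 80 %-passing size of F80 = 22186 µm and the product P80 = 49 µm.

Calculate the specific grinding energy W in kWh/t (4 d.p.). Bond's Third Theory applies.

Bond:  W = 10 Wi (1/√P − 1/√F)
1/√49 = 0.142857;  1/√22186 = 0.006714
W = 10·10.9·(0.142857 − 0.006714) = 14.8396 kWh/t

W = 14.8396 kWh/t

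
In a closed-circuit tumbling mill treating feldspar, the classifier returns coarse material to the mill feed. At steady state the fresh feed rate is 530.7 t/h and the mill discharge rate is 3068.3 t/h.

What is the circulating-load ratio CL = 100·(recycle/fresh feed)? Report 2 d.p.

CL = 478.16 %

Mill node: discharge = fresh + recycle.
R = M − F = 3068.3 − 530.7 = 2537.6 t/h
CL = 100·R/F = 100·2537.6/530.7 = 478.16 %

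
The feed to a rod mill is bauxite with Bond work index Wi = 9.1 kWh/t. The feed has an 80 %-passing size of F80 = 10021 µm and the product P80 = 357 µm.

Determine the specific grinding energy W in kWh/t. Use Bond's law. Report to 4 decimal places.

W = 3.9072 kWh/t

W = 10 Wi (1/√P80 − 1/√F80)  [Bond]
1/√357 = 0.052926;  1/√10021 = 0.009990
W = 10·9.1·(0.052926 − 0.009990) = 3.9072 kWh/t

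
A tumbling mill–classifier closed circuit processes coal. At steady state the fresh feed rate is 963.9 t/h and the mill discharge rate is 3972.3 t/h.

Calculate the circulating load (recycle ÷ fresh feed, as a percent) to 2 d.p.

Mill node: discharge = fresh + recycle.
R = M − F = 3972.3 − 963.9 = 3008.4 t/h
CL = 100·R/F = 100·3008.4/963.9 = 312.11 %

CL = 312.11 %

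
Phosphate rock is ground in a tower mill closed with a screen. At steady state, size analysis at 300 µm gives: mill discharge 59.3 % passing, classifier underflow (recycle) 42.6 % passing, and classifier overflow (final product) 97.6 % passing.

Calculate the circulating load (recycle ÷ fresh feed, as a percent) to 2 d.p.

CL = 229.34 %

Mass balance on the −300 µm fraction:
(1+r)d = ru + o → r = (o−d)/(d−u)
r = (97.6 − 59.3)/(59.3 − 42.6) = 38.3/16.7 = 2.2934
CL = 100·r = 229.34 %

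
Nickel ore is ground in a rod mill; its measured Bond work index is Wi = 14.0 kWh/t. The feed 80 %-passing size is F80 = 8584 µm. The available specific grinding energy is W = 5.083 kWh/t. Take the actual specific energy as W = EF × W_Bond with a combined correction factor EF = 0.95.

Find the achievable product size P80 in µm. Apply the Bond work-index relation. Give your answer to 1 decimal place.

P80 = 416.3 µm

Bond:  W = 10 Wi (1/√P − 1/√F)
W_Bond = W / EF = 5.083 / 0.95 = 5.3505 kWh/t
⇒ 1/√P80 = W_Bond/(10 Wi) + 1/√F80
  = 5.3505/(10·14.0) + 1/√8584 = 0.038218 + 0.010793 = 0.049011
P80 = (1/0.049011)² = 20.4034² = 416.30 µm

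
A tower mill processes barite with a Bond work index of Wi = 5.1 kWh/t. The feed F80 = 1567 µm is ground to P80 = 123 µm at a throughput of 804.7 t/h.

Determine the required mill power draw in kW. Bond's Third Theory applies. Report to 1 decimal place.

P = 2663.7 kW

W = 10·Wi·[P80^(−½) − F80^(−½)]
W = 10·5.1·(1/√123 − 1/√1567) = 10·5.1·(0.064905) = 3.3102 kWh/t
P = W·T = 3.3102·804.7 = 2663.7 kW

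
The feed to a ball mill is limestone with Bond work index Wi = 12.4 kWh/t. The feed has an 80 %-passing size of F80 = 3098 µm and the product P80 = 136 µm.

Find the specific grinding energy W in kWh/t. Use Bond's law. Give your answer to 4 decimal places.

W = 10 Wi / √P80 − 10 Wi / √F80
1/√136 = 0.085749;  1/√3098 = 0.017966
W = 10·12.4·(0.085749 − 0.017966) = 8.4051 kWh/t

W = 8.4051 kWh/t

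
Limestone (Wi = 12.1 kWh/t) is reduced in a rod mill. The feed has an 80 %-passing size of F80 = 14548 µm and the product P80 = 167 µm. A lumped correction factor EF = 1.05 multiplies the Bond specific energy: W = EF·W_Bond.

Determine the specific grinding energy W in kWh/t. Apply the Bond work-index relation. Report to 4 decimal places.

W = 8.7781 kWh/t

Bond:  W = 10 Wi (1/√P − 1/√F)
1/√167 = 0.077382;  1/√14548 = 0.008291
W = 10·12.1·(0.077382 − 0.008291) = 8.3601 kWh/t
With EF = 1.05: W = 8.3601·1.05 = 8.7781 kWh/t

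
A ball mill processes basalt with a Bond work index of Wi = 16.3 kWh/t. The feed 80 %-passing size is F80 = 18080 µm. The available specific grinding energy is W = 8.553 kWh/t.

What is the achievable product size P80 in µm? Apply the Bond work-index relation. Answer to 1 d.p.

W = 10 Wi (P80^-0.5 − F80^-0.5)
P80^-0.5 = F80^-0.5 + W/(10 Wi)
  = 8.5530/(10·16.3) + 1/√18080 = 0.052472 + 0.007437 = 0.059909
P80 = (1/0.059909)² = 16.6919² = 278.62 µm

P80 = 278.6 µm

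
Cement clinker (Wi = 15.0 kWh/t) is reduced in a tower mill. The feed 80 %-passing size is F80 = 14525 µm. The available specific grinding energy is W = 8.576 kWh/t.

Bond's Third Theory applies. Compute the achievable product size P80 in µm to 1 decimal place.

P80 = 233.3 µm

W = 10 Wi (1/√P80 − 1/√F80)  [Bond]
P80^-0.5 = F80^-0.5 + W/(10 Wi)
  = 8.5760/(10·15.0) + 1/√14525 = 0.057173 + 0.008297 = 0.065471
P80 = (1/0.065471)² = 15.2740² = 233.30 µm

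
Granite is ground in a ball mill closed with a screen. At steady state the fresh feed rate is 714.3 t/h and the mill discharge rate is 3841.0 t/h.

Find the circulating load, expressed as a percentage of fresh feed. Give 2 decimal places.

Mill node: discharge = fresh + recycle.
R = M − F = 3841.0 − 714.3 = 3126.7 t/h
CL = 100·R/F = 100·3126.7/714.3 = 437.73 %

CL = 437.73 %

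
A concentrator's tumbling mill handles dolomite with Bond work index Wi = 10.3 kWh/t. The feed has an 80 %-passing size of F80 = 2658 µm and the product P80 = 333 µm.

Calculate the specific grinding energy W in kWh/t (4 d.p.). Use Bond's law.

W = 3.6465 kWh/t

Bond:  W = 10 Wi (1/√P − 1/√F)
1/√333 = 0.054800;  1/√2658 = 0.019396
W = 10·10.3·(0.054800 − 0.019396) = 3.6465 kWh/t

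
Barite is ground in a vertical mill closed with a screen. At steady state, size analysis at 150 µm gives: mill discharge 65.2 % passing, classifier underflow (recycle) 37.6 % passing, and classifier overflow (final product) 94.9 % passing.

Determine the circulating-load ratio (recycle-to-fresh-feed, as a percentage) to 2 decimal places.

Classifier node, passing 150 µm:
d + r·d = r·u + o → r(d−u) = o−d
r = (94.9 − 65.2)/(65.2 − 37.6) = 29.7/27.6 = 1.0761
CL = 100·r = 107.61 %

CL = 107.61 %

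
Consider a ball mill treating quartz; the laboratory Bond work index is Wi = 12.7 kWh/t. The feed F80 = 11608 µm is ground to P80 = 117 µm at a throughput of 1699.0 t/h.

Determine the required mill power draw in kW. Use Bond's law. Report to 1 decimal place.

P = 17945.5 kW

W = 10 Wi (1/√P80 − 1/√F80)  [Bond]
W = 10·12.7·(1/√117 − 1/√11608) = 10·12.7·(0.083168) = 10.5624 kWh/t
Power = W × throughput = 10.5624 kWh/t × 1699.0 t/h = 17945.5 kW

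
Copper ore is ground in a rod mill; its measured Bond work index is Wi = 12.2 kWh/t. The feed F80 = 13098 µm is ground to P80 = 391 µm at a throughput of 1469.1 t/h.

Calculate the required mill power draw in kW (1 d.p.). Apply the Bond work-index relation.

P = 7498.0 kW

W = 10 Wi (P80^-0.5 − F80^-0.5)
W = 10·12.2·(1/√391 − 1/√13098) = 10·12.2·(0.041834) = 5.1038 kWh/t
P_mill = W·ṁ = 5.1038·1469.1 = 7498.0 kW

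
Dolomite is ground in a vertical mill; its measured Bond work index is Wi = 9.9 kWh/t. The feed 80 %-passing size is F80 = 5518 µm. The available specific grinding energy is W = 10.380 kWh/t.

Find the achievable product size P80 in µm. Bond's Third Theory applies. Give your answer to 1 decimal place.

W = 10 Wi (P80^-0.5 − F80^-0.5)
P80^-0.5 = F80^-0.5 + W/(10 Wi)
  = 10.3800/(10·9.9) + 1/√5518 = 0.104848 + 0.013462 = 0.118310
P80 = (1/0.118310)² = 8.4523² = 71.44 µm

P80 = 71.4 µm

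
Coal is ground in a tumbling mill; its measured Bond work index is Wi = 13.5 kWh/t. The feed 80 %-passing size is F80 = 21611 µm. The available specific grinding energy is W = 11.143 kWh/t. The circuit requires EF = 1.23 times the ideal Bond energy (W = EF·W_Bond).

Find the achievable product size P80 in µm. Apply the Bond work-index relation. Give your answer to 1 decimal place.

W_Bond = 10·Wi·(1/√P₈₀ − 1/√F₈₀)
W_Bond = W / EF = 11.143 / 1.23 = 9.0593 kWh/t
P80^(−½) = W_Bond/(10 Wi) + F80^(−½)
  = 9.0593/(10·13.5) + 1/√21611 = 0.067106 + 0.006802 = 0.073909
P80 = (1/0.073909)² = 13.5302² = 183.07 µm

P80 = 183.1 µm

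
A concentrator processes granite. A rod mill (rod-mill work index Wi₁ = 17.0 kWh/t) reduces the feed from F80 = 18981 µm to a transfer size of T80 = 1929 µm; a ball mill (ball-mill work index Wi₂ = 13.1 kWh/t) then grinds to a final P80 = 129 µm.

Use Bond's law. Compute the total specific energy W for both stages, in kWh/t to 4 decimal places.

W = 10 Wi / √P80 − 10 Wi / √F80
Stage 1 (18981→1929 µm, Wi₁=17.0): W₁ = 10·17.0·(0.022768 − 0.007258) = 2.6367 kWh/t
Stage 2 (1929→129 µm, Wi₂=13.1): W₂ = 10·13.1·(0.088045 − 0.022768) = 8.5512 kWh/t
W = W₁ + W₂ = 2.6367 + 8.5512 = 11.1880 kWh/t

W = 11.1880 kWh/t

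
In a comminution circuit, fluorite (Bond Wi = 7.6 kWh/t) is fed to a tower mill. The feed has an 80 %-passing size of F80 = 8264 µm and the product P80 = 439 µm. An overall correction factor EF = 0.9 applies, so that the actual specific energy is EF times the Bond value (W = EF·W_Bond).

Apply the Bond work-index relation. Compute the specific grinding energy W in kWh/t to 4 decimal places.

Bond:  W = 10 Wi (1/√P − 1/√F)
1/√439 = 0.047727;  1/√8264 = 0.011000
W = 10·7.6·(0.047727 − 0.011000) = 2.7913 kWh/t
Apply correction: 2.7913 × 0.9 = 2.5121 kWh/t

W = 2.5121 kWh/t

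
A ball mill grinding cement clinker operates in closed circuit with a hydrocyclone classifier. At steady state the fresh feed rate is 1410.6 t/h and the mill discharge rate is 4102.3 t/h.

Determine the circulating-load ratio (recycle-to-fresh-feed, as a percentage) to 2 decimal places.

Mill node: discharge = fresh + recycle.
R = M − F = 4102.3 − 1410.6 = 2691.7 t/h
CL = 100·R/F = 100·2691.7/1410.6 = 190.82 %

CL = 190.82 %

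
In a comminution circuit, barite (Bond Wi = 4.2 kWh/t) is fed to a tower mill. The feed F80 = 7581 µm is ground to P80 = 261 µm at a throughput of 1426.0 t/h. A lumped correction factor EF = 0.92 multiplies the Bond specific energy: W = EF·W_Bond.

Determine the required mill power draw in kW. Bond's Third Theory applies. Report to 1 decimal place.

W = 10·Wi·[P80^(−½) − F80^(−½)]
W = 10·4.2·(1/√261 − 1/√7581) = 10·4.2·(0.050413) = 2.1174 kWh/t
Corrected W = EF·W_Bond = 0.92·2.1174 = 1.9480 kWh/t
Power = W × throughput = 1.9480 kWh/t × 1426.0 t/h = 2777.8 kW

P = 2777.8 kW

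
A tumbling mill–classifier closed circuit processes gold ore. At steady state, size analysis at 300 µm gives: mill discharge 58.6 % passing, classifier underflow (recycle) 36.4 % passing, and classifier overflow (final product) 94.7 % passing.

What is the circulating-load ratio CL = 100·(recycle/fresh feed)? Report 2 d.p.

CL = 162.61 %

Mass balance on the −300 µm fraction:
(1+r)·d = r·u + o ⇒ r = (o−d)/(d−u)
r = (94.7 − 58.6)/(58.6 − 36.4) = 36.1/22.2 = 1.6261
CL = 100·r = 162.61 %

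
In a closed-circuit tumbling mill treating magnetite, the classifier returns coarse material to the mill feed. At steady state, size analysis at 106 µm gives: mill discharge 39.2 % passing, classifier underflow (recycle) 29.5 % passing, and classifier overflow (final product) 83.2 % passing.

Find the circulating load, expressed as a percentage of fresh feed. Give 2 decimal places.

CL = 453.61 %

Mass balance on the −106 µm fraction:
d + r·d = r·u + o → r(d−u) = o−d
r = (83.2 − 39.2)/(39.2 − 29.5) = 44.0/9.7 = 4.5361
CL = 100·r = 453.61 %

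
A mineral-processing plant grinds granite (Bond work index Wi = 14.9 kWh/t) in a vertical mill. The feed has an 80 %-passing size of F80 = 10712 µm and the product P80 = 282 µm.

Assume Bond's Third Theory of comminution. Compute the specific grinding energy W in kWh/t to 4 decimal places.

W = 10 Wi / √P80 − 10 Wi / √F80
1/√282 = 0.059549;  1/√10712 = 0.009662
W = 10·14.9·(0.059549 − 0.009662) = 7.4332 kWh/t

W = 7.4332 kWh/t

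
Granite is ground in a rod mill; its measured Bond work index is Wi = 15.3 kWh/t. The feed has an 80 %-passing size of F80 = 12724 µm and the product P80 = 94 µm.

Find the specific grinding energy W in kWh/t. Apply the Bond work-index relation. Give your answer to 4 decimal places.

W = 14.4244 kWh/t

W = 10 Wi / √P80 − 10 Wi / √F80
1/√94 = 0.103142;  1/√12724 = 0.008865
W = 10·15.3·(0.103142 − 0.008865) = 14.4244 kWh/t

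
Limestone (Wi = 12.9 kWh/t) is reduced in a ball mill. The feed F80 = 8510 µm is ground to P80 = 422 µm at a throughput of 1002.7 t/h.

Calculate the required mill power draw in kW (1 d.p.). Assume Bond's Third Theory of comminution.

P = 4894.4 kW

Bond:  W = 10 Wi (1/√P − 1/√F)
W = 10·12.9·(1/√422 − 1/√8510) = 10·12.9·(0.037839) = 4.8812 kWh/t
Mill draw = 4.8812 × 1002.7 = 4894.4 kW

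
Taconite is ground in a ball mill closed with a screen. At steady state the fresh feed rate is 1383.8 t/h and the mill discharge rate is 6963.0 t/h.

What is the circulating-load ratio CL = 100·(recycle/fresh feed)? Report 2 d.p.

CL = 403.18 %

Mill node: discharge = fresh + recycle.
R = M − F = 6963.0 − 1383.8 = 5579.2 t/h
CL = 100·R/F = 100·5579.2/1383.8 = 403.18 %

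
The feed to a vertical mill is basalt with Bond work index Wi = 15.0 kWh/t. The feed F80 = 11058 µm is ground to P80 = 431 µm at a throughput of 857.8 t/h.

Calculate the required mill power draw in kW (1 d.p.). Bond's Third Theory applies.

P = 4974.2 kW

W = 10 Wi / √P80 − 10 Wi / √F80
W = 10·15.0·(1/√431 − 1/√11058) = 10·15.0·(0.038659) = 5.7988 kWh/t
P = W·T = 5.7988·857.8 = 4974.2 kW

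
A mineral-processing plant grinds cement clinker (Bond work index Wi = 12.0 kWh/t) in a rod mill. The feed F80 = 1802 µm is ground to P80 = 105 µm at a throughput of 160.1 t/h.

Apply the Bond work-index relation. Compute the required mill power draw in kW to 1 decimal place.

W = 10 Wi (P80^-0.5 − F80^-0.5)
W = 10·12.0·(1/√105 − 1/√1802) = 10·12.0·(0.074033) = 8.8839 kWh/t
P = W·T = 8.8839·160.1 = 1422.3 kW

P = 1422.3 kW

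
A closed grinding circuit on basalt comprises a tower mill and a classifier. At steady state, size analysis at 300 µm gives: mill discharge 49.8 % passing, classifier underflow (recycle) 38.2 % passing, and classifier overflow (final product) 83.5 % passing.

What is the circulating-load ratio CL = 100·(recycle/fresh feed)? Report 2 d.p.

CL = 290.52 %

Balance %-passing 300 µm (r = R/F):
(1+r)·d = r·u + o ⇒ r = (o−d)/(d−u)
r = (83.5 − 49.8)/(49.8 − 38.2) = 33.7/11.6 = 2.9052
CL = 100·r = 290.52 %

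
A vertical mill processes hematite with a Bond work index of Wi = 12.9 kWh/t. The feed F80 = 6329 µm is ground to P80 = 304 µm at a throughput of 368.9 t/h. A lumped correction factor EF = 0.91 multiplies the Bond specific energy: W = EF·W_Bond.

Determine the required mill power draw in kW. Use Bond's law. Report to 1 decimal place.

P = 1939.4 kW

W = 10 Wi / √P80 − 10 Wi / √F80
W = 10·12.9·(1/√304 − 1/√6329) = 10·12.9·(0.044784) = 5.7771 kWh/t
Apply correction: 5.7771 × 0.91 = 5.2572 kWh/t
P_mill = W·ṁ = 5.2572·368.9 = 1939.4 kW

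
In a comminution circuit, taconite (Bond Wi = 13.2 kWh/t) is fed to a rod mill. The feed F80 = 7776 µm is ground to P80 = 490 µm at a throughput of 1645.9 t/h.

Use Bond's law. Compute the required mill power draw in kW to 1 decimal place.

W = 10 Wi (P80^-0.5 − F80^-0.5)
W = 10·13.2·(1/√490 − 1/√7776) = 10·13.2·(0.033835) = 4.4662 kWh/t
P = W·T = 4.4662·1645.9 = 7351.0 kW

P = 7351.0 kW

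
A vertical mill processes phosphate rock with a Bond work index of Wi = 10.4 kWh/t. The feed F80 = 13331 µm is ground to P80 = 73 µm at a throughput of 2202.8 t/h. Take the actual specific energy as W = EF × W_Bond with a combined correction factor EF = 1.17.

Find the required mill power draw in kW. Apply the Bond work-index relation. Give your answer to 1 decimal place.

W = 10 Wi (P80^-0.5 − F80^-0.5)
W = 10·10.4·(1/√73 − 1/√13331) = 10·10.4·(0.108380) = 11.2715 kWh/t
W_actual = 1.17 × 11.2715 = 13.1877 kWh/t
Mill draw = 13.1877 × 2202.8 = 29049.9 kW

P = 29049.9 kW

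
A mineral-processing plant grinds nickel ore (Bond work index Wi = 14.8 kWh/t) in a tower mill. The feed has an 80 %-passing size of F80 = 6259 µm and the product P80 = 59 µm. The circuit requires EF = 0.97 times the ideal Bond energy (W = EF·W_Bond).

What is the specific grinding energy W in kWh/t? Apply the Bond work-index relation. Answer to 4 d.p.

W = 10 Wi (P80^-0.5 − F80^-0.5)
1/√59 = 0.130189;  1/√6259 = 0.012640
W = 10·14.8·(0.130189 − 0.012640) = 17.3972 kWh/t
With EF = 0.97: W = 17.3972·0.97 = 16.8753 kWh/t

W = 16.8753 kWh/t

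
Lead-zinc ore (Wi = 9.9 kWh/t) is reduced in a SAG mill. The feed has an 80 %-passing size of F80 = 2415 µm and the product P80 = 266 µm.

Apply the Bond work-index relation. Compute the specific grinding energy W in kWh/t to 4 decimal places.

Bond:  W = 10 Wi (1/√P − 1/√F)
1/√266 = 0.061314;  1/√2415 = 0.020349
W = 10·9.9·(0.061314 − 0.020349) = 4.0555 kWh/t

W = 4.0555 kWh/t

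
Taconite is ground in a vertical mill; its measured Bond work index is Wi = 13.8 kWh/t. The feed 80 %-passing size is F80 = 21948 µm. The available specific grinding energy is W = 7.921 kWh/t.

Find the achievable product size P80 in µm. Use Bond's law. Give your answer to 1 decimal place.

W = 10 Wi / √P80 − 10 Wi / √F80
P80^-0.5 = F80^-0.5 + W/(10 Wi)
  = 7.9210/(10·13.8) + 1/√21948 = 0.057399 + 0.006750 = 0.064149
P80 = (1/0.064149)² = 15.5888² = 243.01 µm

P80 = 243.0 µm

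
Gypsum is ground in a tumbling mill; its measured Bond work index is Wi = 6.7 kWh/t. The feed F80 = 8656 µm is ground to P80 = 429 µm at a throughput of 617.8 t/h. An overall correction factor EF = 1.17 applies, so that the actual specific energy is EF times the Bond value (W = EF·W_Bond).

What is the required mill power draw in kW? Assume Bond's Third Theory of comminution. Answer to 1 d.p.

P = 1817.7 kW

W = 10 Wi / √P80 − 10 Wi / √F80
W = 10·6.7·(1/√429 − 1/√8656) = 10·6.7·(0.037532) = 2.5147 kWh/t
Corrected W = EF·W_Bond = 1.17·2.5147 = 2.9421 kWh/t
Mill draw = 2.9421 × 617.8 = 1817.7 kW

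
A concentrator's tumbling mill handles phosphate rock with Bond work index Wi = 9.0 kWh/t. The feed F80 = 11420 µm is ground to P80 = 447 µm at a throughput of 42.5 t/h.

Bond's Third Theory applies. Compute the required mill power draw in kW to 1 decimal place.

W = 10 Wi / √P80 − 10 Wi / √F80
W = 10·9.0·(1/√447 − 1/√11420) = 10·9.0·(0.037941) = 3.4147 kWh/t
Mill draw = 3.4147 × 42.5 = 145.1 kW

P = 145.1 kW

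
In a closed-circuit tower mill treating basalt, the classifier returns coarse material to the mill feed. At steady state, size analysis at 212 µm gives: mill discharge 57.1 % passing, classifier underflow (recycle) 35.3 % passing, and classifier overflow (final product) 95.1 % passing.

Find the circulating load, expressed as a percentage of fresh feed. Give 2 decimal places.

CL = 174.31 %

Balance %-passing 212 µm (r = R/F):
d + r·d = r·u + o → r(d−u) = o−d
r = (95.1 − 57.1)/(57.1 − 35.3) = 38.0/21.8 = 1.7431
CL = 100·r = 174.31 %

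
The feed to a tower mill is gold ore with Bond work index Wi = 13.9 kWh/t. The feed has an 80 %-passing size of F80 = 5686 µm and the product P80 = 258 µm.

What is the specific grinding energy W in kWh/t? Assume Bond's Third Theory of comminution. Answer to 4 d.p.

W = 6.8104 kWh/t

Bond: W = 10·Wi·(1/√P80 − 1/√F80)
1/√258 = 0.062257;  1/√5686 = 0.013262
W = 10·13.9·(0.062257 − 0.013262) = 6.8104 kWh/t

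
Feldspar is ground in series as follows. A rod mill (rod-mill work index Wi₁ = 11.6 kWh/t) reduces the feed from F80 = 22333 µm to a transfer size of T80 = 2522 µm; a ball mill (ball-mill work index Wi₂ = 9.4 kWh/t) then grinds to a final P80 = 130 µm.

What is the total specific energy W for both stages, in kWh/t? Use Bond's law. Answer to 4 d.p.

W = 7.9062 kWh/t

Bond: W = 10·Wi·(1/√P80 − 1/√F80)
Stage 1 (22333→2522 µm, Wi₁=11.6): W₁ = 10·11.6·(0.019913 − 0.006692) = 1.5336 kWh/t
Stage 2 (2522→130 µm, Wi₂=9.4): W₂ = 10·9.4·(0.087706 − 0.019913) = 6.3726 kWh/t
W = W₁ + W₂ = 1.5336 + 6.3726 = 7.9062 kWh/t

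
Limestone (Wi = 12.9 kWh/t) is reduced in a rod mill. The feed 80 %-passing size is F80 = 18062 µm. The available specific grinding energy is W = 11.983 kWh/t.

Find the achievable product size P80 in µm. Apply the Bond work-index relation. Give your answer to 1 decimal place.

P80 = 99.3 µm

W = 10 Wi (P80^-0.5 − F80^-0.5)
⇒ 1/√P80 = W/(10 Wi) + 1/√F80
  = 11.9830/(10·12.9) + 1/√18062 = 0.092891 + 0.007441 = 0.100332
P80 = (1/0.100332)² = 9.9669² = 99.34 µm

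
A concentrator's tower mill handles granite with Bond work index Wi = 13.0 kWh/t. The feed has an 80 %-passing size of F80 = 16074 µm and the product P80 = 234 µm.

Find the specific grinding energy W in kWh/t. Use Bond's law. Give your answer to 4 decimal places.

W = 10·Wi·[P80^(−½) − F80^(−½)]
1/√234 = 0.065372;  1/√16074 = 0.007887
W = 10·13.0·(0.065372 − 0.007887) = 7.4730 kWh/t

W = 7.4730 kWh/t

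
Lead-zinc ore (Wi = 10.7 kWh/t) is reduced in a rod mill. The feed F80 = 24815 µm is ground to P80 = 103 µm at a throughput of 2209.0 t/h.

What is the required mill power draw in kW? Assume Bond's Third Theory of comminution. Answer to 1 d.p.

P = 21789.1 kW

W = 10 Wi (1/√P80 − 1/√F80)  [Bond]
W = 10·10.7·(1/√103 − 1/√24815) = 10·10.7·(0.092185) = 9.8638 kWh/t
P_mill = W·ṁ = 9.8638·2209.0 = 21789.1 kW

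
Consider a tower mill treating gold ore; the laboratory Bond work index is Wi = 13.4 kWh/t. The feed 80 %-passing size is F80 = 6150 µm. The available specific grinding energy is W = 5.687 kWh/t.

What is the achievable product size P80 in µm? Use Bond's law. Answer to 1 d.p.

W_Bond = 10·Wi·(1/√P₈₀ − 1/√F₈₀)
1/√P80 = 1/√F80 + W/(10·Wi)
  = 5.6870/(10·13.4) + 1/√6150 = 0.042440 + 0.012752 = 0.055192
P80 = (1/0.055192)² = 18.1186² = 328.28 µm

P80 = 328.3 µm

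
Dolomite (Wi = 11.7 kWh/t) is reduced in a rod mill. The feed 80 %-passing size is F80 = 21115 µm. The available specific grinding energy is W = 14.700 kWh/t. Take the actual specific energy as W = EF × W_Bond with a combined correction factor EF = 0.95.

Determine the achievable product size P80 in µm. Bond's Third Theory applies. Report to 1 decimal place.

P80 = 51.7 µm

W = 10·Wi·[P80^(−½) − F80^(−½)]
W_Bond = W / EF = 14.700 / 0.95 = 15.4737 kWh/t
⇒ 1/√P80 = W_Bond/(10·Wi) + 1/√F80
  = 15.4737/(10·11.7) + 1/√21115 = 0.132254 + 0.006882 = 0.139136
P80 = (1/0.139136)² = 7.1872² = 51.66 µm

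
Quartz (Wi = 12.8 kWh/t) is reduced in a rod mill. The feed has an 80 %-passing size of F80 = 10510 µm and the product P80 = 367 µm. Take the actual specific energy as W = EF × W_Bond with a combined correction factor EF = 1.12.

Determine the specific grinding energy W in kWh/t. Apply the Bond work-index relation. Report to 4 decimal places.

Bond: W = 10·Wi·(1/√P80 − 1/√F80)
1/√367 = 0.052200;  1/√10510 = 0.009754
W = 10·12.8·(0.052200 − 0.009754) = 5.4330 kWh/t
Apply correction: 5.4330 × 1.12 = 6.0849 kWh/t

W = 6.0849 kWh/t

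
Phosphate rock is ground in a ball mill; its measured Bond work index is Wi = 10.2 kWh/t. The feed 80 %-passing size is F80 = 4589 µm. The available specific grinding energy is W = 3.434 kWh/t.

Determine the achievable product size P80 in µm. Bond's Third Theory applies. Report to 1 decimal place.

W_Bond = 10·Wi·(1/√P₈₀ − 1/√F₈₀)
⇒ 1/√P80 = W/(10·Wi) + 1/√F80
  = 3.4340/(10·10.2) + 1/√4589 = 0.033667 + 0.014762 = 0.048429
P80 = (1/0.048429)² = 20.6490² = 426.38 µm

P80 = 426.4 µm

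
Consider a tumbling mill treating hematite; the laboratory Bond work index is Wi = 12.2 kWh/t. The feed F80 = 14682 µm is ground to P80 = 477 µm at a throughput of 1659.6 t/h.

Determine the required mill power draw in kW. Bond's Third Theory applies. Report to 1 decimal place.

W = 10 Wi (P80^-0.5 − F80^-0.5)
W = 10·12.2·(1/√477 − 1/√14682) = 10·12.2·(0.037534) = 4.5791 kWh/t
P = W·T = 4.5791·1659.6 = 7599.5 kW

P = 7599.5 kW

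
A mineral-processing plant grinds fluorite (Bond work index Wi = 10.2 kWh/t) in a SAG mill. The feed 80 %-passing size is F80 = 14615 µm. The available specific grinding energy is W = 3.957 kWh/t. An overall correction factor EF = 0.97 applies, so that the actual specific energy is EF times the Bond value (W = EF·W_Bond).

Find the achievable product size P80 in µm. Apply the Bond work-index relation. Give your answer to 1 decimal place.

W = 10·Wi·(P80^(-½) − F80^(-½))
W_Bond = W / EF = 3.957 / 0.97 = 4.0794 kWh/t
⇒ 1/√P80 = W_Bond/(10·Wi) + 1/√F80
  = 4.0794/(10·10.2) + 1/√14615 = 0.039994 + 0.008272 = 0.048266
P80 = (1/0.048266)² = 20.7186² = 429.26 µm

P80 = 429.3 µm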